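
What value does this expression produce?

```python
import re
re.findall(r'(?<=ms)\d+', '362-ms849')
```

The positive lookaround only admits positions where the adjacent text matches; those characters stay outside the span.
Scanning left to right: at [6:9] → '849'.
`findall` yields the raw match text (1 of them) because the pattern has no groups.

['849']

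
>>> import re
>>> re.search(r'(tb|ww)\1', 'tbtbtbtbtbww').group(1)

'tb'

`\1` has to match the exact text group 1 already captured.
`re.search` tries every starting position until one works.
The match spans [0:4] → 'tbtb'.
Captured: group 1 = 'tb'.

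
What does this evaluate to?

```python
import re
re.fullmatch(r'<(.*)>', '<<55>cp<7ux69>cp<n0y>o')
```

None

`fullmatch` succeeds only if the pattern covers the string from start to end.
Here the string isn't matched end-to-end, so the call returns None.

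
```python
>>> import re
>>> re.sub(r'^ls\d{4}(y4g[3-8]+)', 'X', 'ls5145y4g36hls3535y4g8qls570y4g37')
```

'Xhls3535y4g8qls570y4g37'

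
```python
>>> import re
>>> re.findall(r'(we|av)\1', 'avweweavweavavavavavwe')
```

['we', 'av', 'av']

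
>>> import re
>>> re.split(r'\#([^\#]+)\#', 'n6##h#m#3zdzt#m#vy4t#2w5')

['n6#', 'h', 'm', '3zdzt', 'm', 'vy4t', '2w5']

`re.split` interleaves the captured-group text with the surrounding fragments.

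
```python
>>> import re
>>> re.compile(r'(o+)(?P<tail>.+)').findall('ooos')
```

[('ooo', 's')]

2 groups means the one result is a tuple of 2 captured strings — 1 here.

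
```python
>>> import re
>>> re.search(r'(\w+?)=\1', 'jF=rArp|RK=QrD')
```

None

`\1` is not a pattern — it's the concrete string captured by group 1, re-applied verbatim.
Here the pattern never matches, so the call returns None.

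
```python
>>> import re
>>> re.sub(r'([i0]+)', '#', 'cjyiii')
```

'cjy#'

Pattern: one or more of one of [i0] (captured).
Matches: at [3:6] → 'iii'.
Every occurrence is swapped for '#'.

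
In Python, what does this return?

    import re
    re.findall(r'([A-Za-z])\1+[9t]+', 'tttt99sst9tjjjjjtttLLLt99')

['t', 's', 'j', 'L']

`\1` is not a pattern — it's the concrete string captured by group 1, re-applied verbatim.
Matches: at [0:6] match 'tttt99', group 1 = 't'; at [6:11] match 'sst9t', group 1 = 's'; at [11:19] match 'jjjjjttt', group 1 = 'j'; at [19:25] match 'LLLt99', group 1 = 'L'.
One capturing group, so `findall` returns just the captured substring from each match — 4 in all.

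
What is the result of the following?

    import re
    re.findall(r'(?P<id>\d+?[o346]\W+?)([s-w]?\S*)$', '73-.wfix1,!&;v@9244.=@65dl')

[('73-', '.wfix1,!&;v@9244.=@65dl')]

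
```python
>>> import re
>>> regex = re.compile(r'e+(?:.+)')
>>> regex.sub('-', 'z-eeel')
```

'z--'

The pattern matches one or more of a literal 'e'; then one or more of any character (non-capturing group).
Matches: at [2:6] → 'eeel'.
Each match is replaced by '-'.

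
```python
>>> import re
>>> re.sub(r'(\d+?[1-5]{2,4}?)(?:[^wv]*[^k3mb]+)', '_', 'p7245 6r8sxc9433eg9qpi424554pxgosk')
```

'p_k'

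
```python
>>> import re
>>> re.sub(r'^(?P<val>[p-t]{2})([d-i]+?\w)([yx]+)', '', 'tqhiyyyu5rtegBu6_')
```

`sub` substitutes '' at each match site.

'u5rtegBu6_'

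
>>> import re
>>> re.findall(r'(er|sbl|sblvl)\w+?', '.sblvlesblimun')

Branches in `(...|...)` are attempted left-to-right; the first branch that allows the whole pattern to succeed is taken.
With a single group, `findall` returns only what that group captured — 2 items.

['sbl', 'sbl']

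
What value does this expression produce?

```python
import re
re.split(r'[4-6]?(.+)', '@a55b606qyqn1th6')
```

['', '@a55b606qyqn1th6', '']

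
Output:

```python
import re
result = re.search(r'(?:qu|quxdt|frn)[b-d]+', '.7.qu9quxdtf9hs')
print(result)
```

None

`search` walks the string left to right and returns the first match it finds.
Here no position works, so the call returns None.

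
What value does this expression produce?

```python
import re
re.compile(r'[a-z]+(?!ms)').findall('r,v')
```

['r', 'v']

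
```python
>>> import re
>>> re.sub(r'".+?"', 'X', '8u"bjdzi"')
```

Matches: at [2:9] → '"bjdzi"'.
Every occurrence is swapped for 'X'.

'8uX'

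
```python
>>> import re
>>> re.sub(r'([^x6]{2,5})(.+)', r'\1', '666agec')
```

'666age'

The pattern matches 2 to 5 of any character except [x6] (captured); then one or more of any character (captured).
Matches: at [3:7] → 'agec'.
`\1` in the replacement pulls in group 1's text for each match.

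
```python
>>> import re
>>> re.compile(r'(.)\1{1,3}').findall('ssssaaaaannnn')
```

['s', 'a', 'n']

`\1` has to match the exact text group 1 already captured.
Walking the string: at [0:4] match 'ssss', group 1 = 's'; at [4:8] match 'aaaa', group 1 = 'a'; at [9:13] match 'nnnn', group 1 = 'n'.
`findall` collects group 1 from each match (3 total).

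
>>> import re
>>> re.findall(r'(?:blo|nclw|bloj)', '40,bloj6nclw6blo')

['blo', 'nclw', 'blo']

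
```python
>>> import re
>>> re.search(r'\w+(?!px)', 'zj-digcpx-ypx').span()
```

(0, 2)

The negative lookahead/lookbehind blocks any match where the forbidden context is present.
`re.search` scans for the first position where the pattern succeeds.
The match spans [0:2] → 'zj'.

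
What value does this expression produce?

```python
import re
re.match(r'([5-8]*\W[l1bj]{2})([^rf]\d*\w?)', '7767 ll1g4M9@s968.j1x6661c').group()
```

'7767 ll1g'

`match` is anchored at position 0; if the pattern doesn't fit there, it returns None.
The match spans [0:9] → '7767 ll1g'.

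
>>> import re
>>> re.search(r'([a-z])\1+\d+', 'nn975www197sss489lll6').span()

A backreference is literal: `\1` must see the identical characters the first group matched.
Unlike `match`, `search` isn't anchored — it looks for the pattern anywhere in the string.
The match spans [0:5] → 'nn975'.
Captured: group 1 = 'n'.

(0, 5)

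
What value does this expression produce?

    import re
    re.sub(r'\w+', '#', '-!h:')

'-!#:'

This matches one or more of a word character.
Each match is replaced by '#'.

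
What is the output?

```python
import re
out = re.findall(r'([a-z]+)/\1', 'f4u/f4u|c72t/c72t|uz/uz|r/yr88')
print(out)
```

The backreference `\1` re-matches whatever the first group consumed, character for character.
With a single group, `findall` returns only what that group captured — 1 item.

['uz']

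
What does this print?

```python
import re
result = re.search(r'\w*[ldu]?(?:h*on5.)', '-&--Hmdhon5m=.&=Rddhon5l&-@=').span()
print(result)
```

(4, 12)

Pattern: zero or more of a word character, then optionally one of [ldu]; then zero or more of the literal 'h', then the literal 'on5', then any character (non-capturing group).
`search` walks the string left to right and returns the first match it finds.
The match spans [4:12] → 'Hmdhon5m'.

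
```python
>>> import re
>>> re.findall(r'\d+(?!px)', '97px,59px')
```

['9', '5']

`(?!…)`/`(?<!…)` only lets a position through if the neighbouring text does NOT match; no characters are consumed.
No capturing groups, so `findall` returns the 2 full match strings.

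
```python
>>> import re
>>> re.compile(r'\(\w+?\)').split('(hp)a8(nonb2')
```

Matches to split on: at [0:4] → '(hp)'.
`split` removes every match and returns the 2 fragments in between.

['', 'a8(nonb2']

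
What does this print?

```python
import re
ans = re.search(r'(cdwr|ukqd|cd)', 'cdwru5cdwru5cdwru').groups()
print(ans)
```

The match spans [0:4] → 'cdwr'.
Captured: group 1 = 'cdwr'.

('cdwr',)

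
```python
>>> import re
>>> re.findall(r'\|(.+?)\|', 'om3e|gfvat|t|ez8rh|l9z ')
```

Because there's exactly one group, `findall` drops the full match and keeps group 1 from each hit.

['gfvat', 'ez8rh']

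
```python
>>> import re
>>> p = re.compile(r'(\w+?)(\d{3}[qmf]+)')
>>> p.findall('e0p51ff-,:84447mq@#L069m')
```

[('84', '447mq'), ('L', '069m')]

This matches one or more of a word character (lazy) (captured); then exactly 3 of a digit, then one or more of one of [qmf] (captured).
`findall` packs the 2 group values into a tuple for every match.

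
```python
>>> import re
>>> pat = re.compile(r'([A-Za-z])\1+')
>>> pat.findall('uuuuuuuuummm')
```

['u', 'm']

`\1` has to match the exact text group 1 already captured.
Matches: at [0:9] match 'uuuuuuuuu', group 1 = 'u'; at [9:12] match 'mmm', group 1 = 'm'.
Because there's exactly one group, `findall` drops the full match and keeps group 1 from each hit.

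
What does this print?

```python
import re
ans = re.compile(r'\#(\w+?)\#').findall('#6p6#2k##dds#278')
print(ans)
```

['6p6', 'dds']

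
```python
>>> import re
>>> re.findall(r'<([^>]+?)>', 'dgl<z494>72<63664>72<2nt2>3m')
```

Scanning left to right: at [3:9] match '<z494>', group 1 = 'z494'; at [11:18] match '<63664>', group 1 = '63664'; at [20:26] match '<2nt2>', group 1 = '2nt2'.
`findall` collects group 1 from each match (3 total).

['z494', '63664', '2nt2']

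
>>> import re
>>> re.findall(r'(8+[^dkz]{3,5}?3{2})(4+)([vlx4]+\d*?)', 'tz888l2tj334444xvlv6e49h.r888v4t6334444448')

[('888l2tj33', '4444', 'xvlv'), ('888v4t633', '44444', '4')]

This matches one or more of the literal '8', then 3 to 5 of any character except [dkz] (lazy), then exactly 2 of a literal '3' (captured); then one or more of a literal '4' (captured); then one or more of one of [vlx4], then zero or more of a digit (lazy) (captured).
With 3 capturing groups, `findall` returns a 3-tuple per match.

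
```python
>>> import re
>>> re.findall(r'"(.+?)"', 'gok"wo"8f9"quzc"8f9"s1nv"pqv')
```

['wo', 'quzc', 's1nv']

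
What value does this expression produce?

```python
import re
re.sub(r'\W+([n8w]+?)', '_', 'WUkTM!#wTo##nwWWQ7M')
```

The pattern matches one or more of a non-word character; then one or more of one of [n8w] (lazy) (captured).
Lazy quantifiers expand one character at a time until the remainder of the pattern can match.
Matches: at [5:8] → '!#w'; at [10:13] → '##n'.
Every occurrence is swapped for '_'.

'WUkTM_To_wWWQ7M'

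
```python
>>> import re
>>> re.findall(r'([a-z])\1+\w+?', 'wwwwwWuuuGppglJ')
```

`\1` has to match the exact text group 1 already captured.
One capturing group, so `findall` returns just the captured substring from each match — 3 in all.

['w', 'u', 'p']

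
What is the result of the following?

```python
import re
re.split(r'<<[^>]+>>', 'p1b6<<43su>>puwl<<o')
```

['p1b6', 'puwl<<o']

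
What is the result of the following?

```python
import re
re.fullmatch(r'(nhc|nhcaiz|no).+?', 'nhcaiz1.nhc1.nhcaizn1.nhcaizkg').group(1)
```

Alternation isn't longest-match — the leftmost alternative that fits at this position is chosen.
`fullmatch` succeeds only if the pattern covers the string from start to end.
The match spans [0:30] → 'nhcaiz1.nhc1.nhcaizn1.nhcaizkg'.
Captured: group 1 = 'nhc'.

'nhc'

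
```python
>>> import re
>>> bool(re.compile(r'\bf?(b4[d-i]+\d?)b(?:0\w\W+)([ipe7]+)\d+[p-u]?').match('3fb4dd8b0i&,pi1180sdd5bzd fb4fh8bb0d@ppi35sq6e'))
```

`re.match` only tries the pattern at the start of the string.
Here the pattern fails at index 0, so the call returns None, and `bool(None)` is False.

False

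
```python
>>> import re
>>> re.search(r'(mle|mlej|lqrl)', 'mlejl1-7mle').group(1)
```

'mle'

`|` is ordered: at each position the engine commits to the first alternative that works.
`re.search` tries every starting position until one works.
The match spans [0:3] → 'mle'.
Captured: group 1 = 'mle'.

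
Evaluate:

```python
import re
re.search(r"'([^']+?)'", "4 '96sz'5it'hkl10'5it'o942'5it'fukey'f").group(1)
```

`re.search` scans for the first position where the pattern succeeds.
The match spans [2:8] → "'96sz'".
Captured: group 1 = '96sz'.

'96sz'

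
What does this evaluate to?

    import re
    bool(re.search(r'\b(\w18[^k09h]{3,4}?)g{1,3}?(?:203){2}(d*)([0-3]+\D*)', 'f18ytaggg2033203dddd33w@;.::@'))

False

Pattern: a word boundary (`\b`, zero-width); then a word character, then the literal '18', then 3 to 4 of any character except [k09h] (lazy) (captured); then 1 to 3 of the literal 'g' (lazy), then the literal '203' repeated 2 times; then zero or more of a literal 'd' (captured); then one or more of a character in [0-3], then zero or more of a non-digit (captured).
`search` walks the string left to right and returns the first match it finds.
Here nothing in the string fits, so the call returns None, and `bool(None)` is False.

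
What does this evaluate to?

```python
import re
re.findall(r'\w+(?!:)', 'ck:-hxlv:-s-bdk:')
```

['c', 'hxl', 's', 'bd']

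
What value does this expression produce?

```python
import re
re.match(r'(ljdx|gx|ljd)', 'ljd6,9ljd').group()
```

'ljd'

`re.match` won't scan ahead — the pattern has to work from the very first character.
The match spans [0:3] → 'ljd'.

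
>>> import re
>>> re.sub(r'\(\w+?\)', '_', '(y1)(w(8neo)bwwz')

'_(w_bwwz'

`sub` substitutes '_' at each match site.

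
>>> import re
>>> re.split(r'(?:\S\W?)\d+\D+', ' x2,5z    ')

[' ', '5z    ']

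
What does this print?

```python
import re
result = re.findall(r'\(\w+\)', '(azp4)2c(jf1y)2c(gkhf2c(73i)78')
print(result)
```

With no groups in the pattern, `findall` gives back each whole match — 3 here.

['(azp4)', '(jf1y)', '(73i)']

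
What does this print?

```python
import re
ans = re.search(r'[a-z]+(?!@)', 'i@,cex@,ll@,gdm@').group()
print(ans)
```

Because the assertion is negative and zero-width, positions next to the forbidden text are skipped.
The match spans [3:5] → 'ce'.

ce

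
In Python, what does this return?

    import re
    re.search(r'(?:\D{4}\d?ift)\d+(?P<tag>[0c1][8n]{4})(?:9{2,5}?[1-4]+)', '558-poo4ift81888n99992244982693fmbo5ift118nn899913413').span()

The pattern matches exactly 4 of a non-digit, then optionally a digit, then the literal 'ift' (non-capturing group); then one or more of a digit; then one of [0c1], then exactly 4 of one of [8n] (captured as 'tag'); then 2 to 5 of a literal '9' (lazy), then one or more of a character in [1-4] (non-capturing group).
The match spans [3:25] → '-poo4ift81888n99992244'.

(3, 25)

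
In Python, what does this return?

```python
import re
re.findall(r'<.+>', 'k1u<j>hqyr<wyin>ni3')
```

Matches: at [3:16] → '<j>hqyr<wyin>'.
No capturing groups, so `findall` returns the 1 full match string.

['<j>hqyr<wyin>']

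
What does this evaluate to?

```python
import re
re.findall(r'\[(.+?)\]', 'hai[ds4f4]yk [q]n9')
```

A `+?`/`*?`/`{m,n}?` starts at its minimum and grows only as far as needed for what follows to match.
One capturing group, so `findall` returns just the captured substring from each match — 2 in all.

['ds4f4', 'q']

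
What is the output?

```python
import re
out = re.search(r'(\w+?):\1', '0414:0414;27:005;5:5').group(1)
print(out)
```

0414

The match spans [0:9] → '0414:0414'.
Captured: group 1 = '0414'.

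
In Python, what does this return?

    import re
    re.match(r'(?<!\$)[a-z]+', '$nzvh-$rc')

None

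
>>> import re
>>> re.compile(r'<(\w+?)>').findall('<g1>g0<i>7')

['g1', 'i']

Scanning left to right: at [0:4] match '<g1>', group 1 = 'g1'; at [6:9] match '<i>', group 1 = 'i'.
`findall` collects group 1 from each match (2 total).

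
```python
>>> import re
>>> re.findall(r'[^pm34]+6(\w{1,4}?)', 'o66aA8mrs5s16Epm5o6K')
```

Pattern: one or more of any character except [pm34], then a literal '6'; then 1 to 4 of a word character (lazy) (captured).
A `+?`/`*?`/`{m,n}?` starts at its minimum and grows only as far as needed for what follows to match.
Walking the string: at [0:4] match 'o66a', group 1 = 'a'; at [7:14] match 'rs5s16E', group 1 = 'E'; at [16:20] match '5o6K', group 1 = 'K'.
With a single group, `findall` returns only what that group captured — 3 items.

['a', 'E', 'K']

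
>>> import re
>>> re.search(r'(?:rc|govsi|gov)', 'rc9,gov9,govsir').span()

(0, 2)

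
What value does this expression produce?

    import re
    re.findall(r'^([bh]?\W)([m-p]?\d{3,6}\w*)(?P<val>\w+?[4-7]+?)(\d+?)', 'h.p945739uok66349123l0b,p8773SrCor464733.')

This matches anchored at the start of the string; then optionally one of [bh], then a non-word character (captured); then optionally a character in [m-p], then 3 to 6 of a digit, then zero or more of a word character (captured); then one or more of a word character (lazy), then one or more of a character in [4-7] (lazy) (captured as 'val'); then one or more of a digit (lazy) (captured).
Lazy quantifiers expand one character at a time until the remainder of the pattern can match.
Scanning left to right: at [0:17] match 'h.p945739uok66349', groups = ('h.', 'p945739uok66', '34', '9').
4 groups means the one result is a tuple of 4 captured strings — 1 here.

[('h.', 'p945739uok66', '34', '9')]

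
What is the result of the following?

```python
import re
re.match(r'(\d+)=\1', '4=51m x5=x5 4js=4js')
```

None

`match` is anchored at position 0; if the pattern doesn't fit there, it returns None.
Here position 0 doesn't satisfy it, so the call returns None.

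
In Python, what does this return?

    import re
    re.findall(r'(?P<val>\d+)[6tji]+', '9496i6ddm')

['9496']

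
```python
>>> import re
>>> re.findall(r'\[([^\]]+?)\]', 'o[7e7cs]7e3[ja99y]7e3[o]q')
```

One capturing group, so `findall` returns just the captured substring from each match — 3 in all.

['7e7cs', 'ja99y', 'o']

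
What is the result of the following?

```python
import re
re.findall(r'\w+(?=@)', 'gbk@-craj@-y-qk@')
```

['gbk', 'craj', 'qk']

The positive lookaround only admits positions where the adjacent text matches; those characters stay outside the span.
Matches: at [0:3] → 'gbk'; at [5:9] → 'craj'; at [13:15] → 'qk'.
With no groups in the pattern, `findall` gives back each whole match — 3 here.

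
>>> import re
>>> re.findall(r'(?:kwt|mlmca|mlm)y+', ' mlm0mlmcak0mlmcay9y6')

Matches: at [12:18] → 'mlmcay'.
With no groups in the pattern, `findall` gives back each whole match — 1 here.

['mlmcay']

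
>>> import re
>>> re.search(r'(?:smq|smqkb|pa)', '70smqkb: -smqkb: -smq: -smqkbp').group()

'smq'

Branches in `(...|...)` are attempted left-to-right; the first branch that allows the whole pattern to succeed is taken.
`search` walks the string left to right and returns the first match it finds.
The match spans [2:5] → 'smq'.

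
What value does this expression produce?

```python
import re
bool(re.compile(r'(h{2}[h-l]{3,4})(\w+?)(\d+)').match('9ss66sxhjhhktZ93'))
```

`re.match` won't scan ahead — the pattern has to work from the very first character.
Here position 0 doesn't satisfy it, so the call returns None, and `bool(None)` is False.

False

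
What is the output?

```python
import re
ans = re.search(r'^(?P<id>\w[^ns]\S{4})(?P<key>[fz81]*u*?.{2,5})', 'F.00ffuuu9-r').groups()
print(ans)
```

('F.00ff', 'uuu9-')

Pattern: anchored at the start of the string; then a word character, then any character except [ns], then exactly 4 of a non-whitespace character (captured as 'id'); then zero or more of one of [fz81], then zero or more of the literal 'u' (lazy), then 2 to 5 of any character (captured as 'key').
A `+?`/`*?`/`{m,n}?` starts at its minimum and grows only as far as needed for what follows to match.
`re.search` tries every starting position until one works.
The match spans [0:11] → 'F.00ffuuu9-'.
Captured: group 1 = 'F.00ff', group 2 = 'uuu9-'.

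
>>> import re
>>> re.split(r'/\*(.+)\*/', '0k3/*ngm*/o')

['0k3', 'ngm', 'o']

Because the pattern has a capturing group, `split` also inserts each captured text between the pieces.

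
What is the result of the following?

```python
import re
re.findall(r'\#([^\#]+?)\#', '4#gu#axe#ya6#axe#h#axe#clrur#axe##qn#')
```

['gu', 'ya6', 'h', 'clrur', 'qn']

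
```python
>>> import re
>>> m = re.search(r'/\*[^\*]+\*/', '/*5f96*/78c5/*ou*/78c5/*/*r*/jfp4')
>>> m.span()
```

(0, 8)

Unlike `match`, `search` isn't anchored — it looks for the pattern anywhere in the string.
The match spans [0:8] → '/*5f96*/'.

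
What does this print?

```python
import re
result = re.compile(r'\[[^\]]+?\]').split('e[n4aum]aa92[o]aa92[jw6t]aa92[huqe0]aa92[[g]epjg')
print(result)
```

['e', 'aa92', 'aa92', 'aa92', 'aa92', 'epjg']

Matches to split on: at [1:8] → '[n4aum]'; at [12:15] → '[o]'; at [19:25] → '[jw6t]'; at [29:36] → '[huqe0]'; at [40:44] → '[[g]'.
`split` removes every match and returns the 6 fragments in between.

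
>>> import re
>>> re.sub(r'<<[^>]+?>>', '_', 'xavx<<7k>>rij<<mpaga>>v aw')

Every occurrence is swapped for '_'.

'xavx_rij_v aw'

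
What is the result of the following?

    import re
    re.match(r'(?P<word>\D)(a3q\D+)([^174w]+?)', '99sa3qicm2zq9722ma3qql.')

None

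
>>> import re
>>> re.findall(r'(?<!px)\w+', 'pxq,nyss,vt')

['pxq', 'nyss', 'vt']

Because the assertion is negative and zero-width, positions next to the forbidden text are skipped.
No capturing groups, so `findall` returns the 3 full match strings.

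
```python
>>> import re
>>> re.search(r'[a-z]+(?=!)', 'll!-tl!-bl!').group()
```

The positive lookaround only admits positions where the adjacent text matches; those characters stay outside the span.
The match spans [0:2] → 'll'.

'll'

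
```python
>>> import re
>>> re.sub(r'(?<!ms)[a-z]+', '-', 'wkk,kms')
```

`(?!…)`/`(?<!…)` only lets a position through if the neighbouring text does NOT match; no characters are consumed.
Matches: at [0:3] → 'wkk'; at [4:7] → 'kms'.
Every occurrence is swapped for '-'.

'-,-'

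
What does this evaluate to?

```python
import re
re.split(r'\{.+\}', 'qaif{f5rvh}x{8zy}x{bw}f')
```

Splitting on the pattern gives 2 pieces.

['qaif', 'f']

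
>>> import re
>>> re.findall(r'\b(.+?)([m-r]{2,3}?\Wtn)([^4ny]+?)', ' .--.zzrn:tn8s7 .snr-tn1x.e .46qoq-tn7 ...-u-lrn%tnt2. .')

[('zz', 'rn:tn', '8'), (' .s', 'nr-tn', '1'), ('.e .46', 'qoq-tn', '7'), (' ...-u-l', 'rn%tn', 't')]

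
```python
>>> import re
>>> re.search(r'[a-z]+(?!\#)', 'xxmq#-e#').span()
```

Because the assertion is negative and zero-width, positions next to the forbidden text are skipped.
The match spans [0:3] → 'xxm'.

(0, 3)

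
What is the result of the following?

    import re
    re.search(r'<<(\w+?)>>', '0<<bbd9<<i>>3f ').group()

'<<i>>'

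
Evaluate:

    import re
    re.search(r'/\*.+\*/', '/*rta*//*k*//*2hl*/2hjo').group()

'/*rta*//*k*//*2hl*/'

`re.search` tries every starting position until one works.
The match spans [0:19] → '/*rta*//*k*//*2hl*/'.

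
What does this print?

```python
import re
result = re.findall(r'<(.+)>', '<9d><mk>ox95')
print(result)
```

Walking the string: at [0:8] match '<9d><mk>', group 1 = '9d><mk'.
With a single group, `findall` returns only what that group captured — 1 item.

['9d><mk']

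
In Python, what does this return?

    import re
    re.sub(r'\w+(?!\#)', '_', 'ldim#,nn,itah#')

'_m#,_,_h#'

Because the assertion is negative and zero-width, positions next to the forbidden text are skipped.
Every occurrence is swapped for '_'.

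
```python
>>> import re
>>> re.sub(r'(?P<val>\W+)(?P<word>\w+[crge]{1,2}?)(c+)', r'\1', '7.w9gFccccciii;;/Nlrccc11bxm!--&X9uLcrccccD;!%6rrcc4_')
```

'7.iii;;/11bxm!--&D;!%4_'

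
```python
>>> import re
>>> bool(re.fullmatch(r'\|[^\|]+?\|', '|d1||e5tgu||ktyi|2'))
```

`re.fullmatch` requires the pattern to consume the entire string.
Here there's no way to consume every character, so the call returns None, and `bool(None)` is False.

False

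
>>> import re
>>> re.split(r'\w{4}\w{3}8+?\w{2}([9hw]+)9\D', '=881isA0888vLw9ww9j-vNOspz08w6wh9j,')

['=', 'w9ww', '-', 'wh', ',']

Pattern: exactly 4 of a word character, then exactly 3 of a word character; then one or more of a literal '8' (lazy), then exactly 2 of a word character; then one or more of one of [9hw] (captured); then the literal '9', then a non-digit.
Matches to split on: at [1:19] → '881isA0888vLw9ww9j'; at [20:34] → 'vNOspz08w6wh9j'.
`re.split` interleaves the captured-group text with the surrounding fragments.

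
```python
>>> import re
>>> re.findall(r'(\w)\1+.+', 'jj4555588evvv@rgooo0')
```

The backreference `\1` re-matches whatever the first group consumed, character for character.
One capturing group, so `findall` returns just the captured substring from the one match — 1 in all.

['j']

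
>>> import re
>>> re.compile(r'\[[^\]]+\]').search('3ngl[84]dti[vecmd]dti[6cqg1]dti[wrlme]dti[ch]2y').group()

'[84]'

`re.search` tries every starting position until one works.
The match spans [4:8] → '[84]'.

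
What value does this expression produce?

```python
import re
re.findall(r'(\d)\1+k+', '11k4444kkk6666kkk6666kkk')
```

['1', '4', '6', '6']

After group 1 captures some text, `\1` only succeeds where that same text appears again.
Scanning left to right: at [0:3] match '11k', group 1 = '1'; at [3:10] match '4444kkk', group 1 = '4'; at [10:17] match '6666kkk', group 1 = '6'; at [17:24] match '6666kkk', group 1 = '6'.
With a single group, `findall` returns only what that group captured — 4 items.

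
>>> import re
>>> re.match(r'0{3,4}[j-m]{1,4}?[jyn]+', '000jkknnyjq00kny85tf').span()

`match` is anchored at position 0; if the pattern doesn't fit there, it returns None.
The match spans [0:10] → '000jkknnyj'.

(0, 10)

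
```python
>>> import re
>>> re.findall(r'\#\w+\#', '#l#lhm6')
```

Scanning left to right: at [0:3] → '#l#'.
`findall` yields the raw match text (1 of them) because the pattern has no groups.

['#l#']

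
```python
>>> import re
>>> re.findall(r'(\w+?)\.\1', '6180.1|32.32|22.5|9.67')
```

['32']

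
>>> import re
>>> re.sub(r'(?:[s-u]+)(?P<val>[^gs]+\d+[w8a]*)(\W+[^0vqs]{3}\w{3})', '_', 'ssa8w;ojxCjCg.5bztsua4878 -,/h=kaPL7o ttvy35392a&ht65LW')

'_g.5bz_'

This matches one or more of a character in [s-u] (non-capturing group); then one or more of any character except [gs], then one or more of a digit, then zero or more of one of [w8a] (captured as 'val'); then one or more of a non-word character, then exactly 3 of any character except [0vqs], then exactly 3 of a word character (captured).
Matches: at [0:12] → 'ssa8w;ojxCjC'; at [17:55] → 'tsua4878 -,/h=kaPL7o ttvy35392a&ht65LW'.
Every occurrence is swapped for '_'.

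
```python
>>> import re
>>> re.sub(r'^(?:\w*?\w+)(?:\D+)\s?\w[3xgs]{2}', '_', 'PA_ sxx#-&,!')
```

This matches anchored at the start of the string; then zero or more of a word character (lazy), then one or more of a word character (non-capturing group); then one or more of a non-digit (non-capturing group); then optionally whitespace, then a word character, then exactly 2 of one of [3xgs].
Matches: at [0:7] → 'PA_ sxx'.
`sub` substitutes '_' at each match site.

'_#-&,!'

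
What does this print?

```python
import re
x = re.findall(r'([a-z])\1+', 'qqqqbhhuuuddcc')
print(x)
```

['q', 'h', 'u', 'd', 'c']

`\1` is not a pattern — it's the concrete string captured by group 1, re-applied verbatim.
Because there's exactly one group, `findall` drops the full match and keeps group 1 from each hit.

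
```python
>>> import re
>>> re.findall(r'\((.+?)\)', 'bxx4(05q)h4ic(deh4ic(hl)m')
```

['05q', 'deh4ic(hl']

One capturing group, so `findall` returns just the captured substring from each match — 2 in all.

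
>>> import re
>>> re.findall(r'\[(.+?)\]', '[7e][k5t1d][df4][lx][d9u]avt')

['7e', 'k5t1d', 'df4', 'lx', 'd9u']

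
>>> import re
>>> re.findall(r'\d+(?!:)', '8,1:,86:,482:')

Because the assertion is negative and zero-width, positions next to the forbidden text are skipped.
Walking the string: at [0:1] → '8'; at [5:6] → '8'; at [9:11] → '48'.
Since nothing is captured, `findall` lists the 3 matched substrings directly.

['8', '8', '48']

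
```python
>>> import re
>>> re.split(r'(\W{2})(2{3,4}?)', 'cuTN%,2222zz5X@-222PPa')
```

['cuTN', '%,', '222', '2zz5X', '@-', '222', 'PPa']

A `+?`/`*?`/`{m,n}?` starts at its minimum and grows only as far as needed for what follows to match.
The group in the pattern means `split` returns the separators' captures alongside the pieces.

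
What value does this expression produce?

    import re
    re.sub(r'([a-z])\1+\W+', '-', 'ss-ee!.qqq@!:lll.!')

'----'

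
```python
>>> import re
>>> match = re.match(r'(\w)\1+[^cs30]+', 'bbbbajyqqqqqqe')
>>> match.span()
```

A backreference is literal: `\1` must see the identical characters the first group matched.
`re.match` won't scan ahead — the pattern has to work from the very first character.
The match spans [0:14] → 'bbbbajyqqqqqqe'.
Captured: group 1 = 'b'.

(0, 14)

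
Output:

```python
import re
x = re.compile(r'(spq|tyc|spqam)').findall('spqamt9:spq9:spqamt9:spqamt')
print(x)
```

Branches in `(...|...)` are attempted left-to-right; the first branch that allows the whole pattern to succeed is taken.
With a single group, `findall` returns only what that group captured — 4 items.

['spq', 'spq', 'spq', 'spq']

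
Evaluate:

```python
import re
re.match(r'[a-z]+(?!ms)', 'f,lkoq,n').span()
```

`match` is anchored at position 0; if the pattern doesn't fit there, it returns None.
The match spans [0:1] → 'f'.

(0, 1)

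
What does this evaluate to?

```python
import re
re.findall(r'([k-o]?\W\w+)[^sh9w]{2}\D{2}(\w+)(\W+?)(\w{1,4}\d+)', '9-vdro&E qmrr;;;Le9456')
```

[('-vdro', 'mrr', ';;;', 'Le9456')]

Pattern: optionally a character in [k-o], then a non-word character, then one or more of a word character (captured); then exactly 2 of any character except [sh9w], then exactly 2 of a non-digit; then one or more of a word character (captured); then one or more of a non-word character (lazy) (captured); then 1 to 4 of a word character, then one or more of a digit (captured).
Scanning left to right: at [1:22] match '-vdro&E qmrr;;;Le9456', groups = ('-vdro', 'mrr', ';;;', 'Le9456').
Multiple groups make `findall` return tuples — one 4-tuple for the one match.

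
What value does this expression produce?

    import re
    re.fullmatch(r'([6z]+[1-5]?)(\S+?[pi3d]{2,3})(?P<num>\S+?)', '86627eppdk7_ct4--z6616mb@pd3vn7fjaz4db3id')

The pattern matches one or more of one of [6z], then optionally a character in [1-5] (captured); then one or more of a non-whitespace character (lazy), then 2 to 3 of one of [pi3d] (captured); then one or more of a non-whitespace character (lazy) (captured as 'num').
For `fullmatch`, every character of the input must be accounted for by the pattern.
Here the pattern can't cover the whole string, so the call returns None.

None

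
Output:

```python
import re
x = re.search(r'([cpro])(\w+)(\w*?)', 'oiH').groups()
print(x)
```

('o', 'iH', '')

The match spans [0:3] → 'oiH'.
Captured: group 1 = 'o', group 2 = 'iH', group 3 = ''.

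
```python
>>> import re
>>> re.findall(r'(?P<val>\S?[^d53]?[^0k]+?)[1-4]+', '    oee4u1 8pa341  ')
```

This matches optionally a non-whitespace character, then optionally any character except [d53], then one or more of any character except [0k] (lazy) (captured as 'val'); then one or more of a character in [1-4].
The `?` after the quantifier makes it lazy — it takes as little as possible before letting the rest of the pattern try.
Walking the string: at [0:8] match '    oee4', group 1 = '    oee'; at [8:17] match 'u1 8pa341', group 1 = 'u1 8pa'.
Because there's exactly one group, `findall` drops the full match and keeps group 1 from each hit.

['    oee', 'u1 8pa']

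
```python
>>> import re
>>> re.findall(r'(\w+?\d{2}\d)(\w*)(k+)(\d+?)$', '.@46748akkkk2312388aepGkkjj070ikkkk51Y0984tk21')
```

[('4674', '8akkkk2312388aepGkkjj070ikkkk51Y0984t', 'k', '21')]

The pattern matches one or more of a word character (lazy), then exactly 2 of a digit, then a digit (captured); then zero or more of a word character (captured); then one or more of a literal 'k' (captured); then one or more of a digit (lazy) (captured); then anchored at the end.
Matches: at [2:46] match '46748akkkk2312388aepGkkjj070ikkkk51Y0984tk21', groups = ('4674', '8akkkk2312388aepGkkjj070ikkkk51Y0984t', 'k', '21').
Multiple groups make `findall` return tuples — one 4-tuple for the one match.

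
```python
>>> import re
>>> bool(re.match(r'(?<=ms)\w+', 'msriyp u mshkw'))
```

False

Lookahead/lookbehind check context without consuming it, so the matched span excludes the asserted characters.
With `match`, the pattern is implicitly anchored at the beginning.
Here the pattern fails at index 0, so the call returns None, and `bool(None)` is False.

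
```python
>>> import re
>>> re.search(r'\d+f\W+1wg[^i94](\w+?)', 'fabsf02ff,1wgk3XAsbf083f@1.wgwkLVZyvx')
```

None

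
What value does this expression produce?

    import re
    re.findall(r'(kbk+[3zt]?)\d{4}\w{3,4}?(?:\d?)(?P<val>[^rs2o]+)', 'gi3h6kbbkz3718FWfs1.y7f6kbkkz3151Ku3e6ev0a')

Because the quantifier is non-greedy, it stops expanding at the earliest point where the rest of the pattern can succeed.
`findall` packs the 2 group values into a tuple for every match.

[('kbkkz', 'e6ev0a')]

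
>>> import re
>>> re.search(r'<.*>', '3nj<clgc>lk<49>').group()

The match spans [3:15] → '<clgc>lk<49>'.

'<clgc>lk<49>'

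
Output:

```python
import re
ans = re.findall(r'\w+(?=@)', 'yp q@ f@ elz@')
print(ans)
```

Lookahead/lookbehind check context without consuming it, so the matched span excludes the asserted characters.
Matches: at [3:4] → 'q'; at [6:7] → 'f'; at [9:12] → 'elz'.
Since nothing is captured, `findall` lists the 3 matched substrings directly.

['q', 'f', 'elz']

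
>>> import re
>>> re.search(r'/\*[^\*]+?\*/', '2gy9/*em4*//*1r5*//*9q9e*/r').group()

'/*em4*/'

Unlike `match`, `search` isn't anchored — it looks for the pattern anywhere in the string.
The match spans [4:11] → '/*em4*/'.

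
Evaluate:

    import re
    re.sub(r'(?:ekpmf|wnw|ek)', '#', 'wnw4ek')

'#4#'

Matches: at [0:3] → 'wnw'; at [4:6] → 'ek'.
Each match is replaced by '#'.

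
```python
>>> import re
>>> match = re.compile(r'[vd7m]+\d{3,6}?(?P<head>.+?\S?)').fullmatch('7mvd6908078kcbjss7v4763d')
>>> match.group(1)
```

This matches one or more of one of [vd7m], then 3 to 6 of a digit (lazy); then one or more of any character (lazy), then optionally a non-whitespace character (captured as 'head').
Because the quantifier is non-greedy, it stops expanding at the earliest point where the rest of the pattern can succeed.
`re.fullmatch` is like wrapping the pattern in `^…$` (in single-line mode).
The match spans [0:24] → '7mvd6908078kcbjss7v4763d'.
Captured: group 1 = '8078kcbjss7v4763d'.

'8078kcbjss7v4763d'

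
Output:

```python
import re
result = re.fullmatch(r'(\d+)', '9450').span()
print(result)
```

The pattern matches one or more of a digit (captured).
`re.fullmatch` requires the pattern to consume the entire string.
The match spans [0:4] → '9450'.
Captured: group 1 = '9450'.

(0, 4)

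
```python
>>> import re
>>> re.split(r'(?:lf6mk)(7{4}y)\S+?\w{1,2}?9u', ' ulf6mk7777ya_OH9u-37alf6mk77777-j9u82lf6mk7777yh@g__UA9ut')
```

[' u', '7777y', '-37alf6mk77777-j9u82', '7777y', 't']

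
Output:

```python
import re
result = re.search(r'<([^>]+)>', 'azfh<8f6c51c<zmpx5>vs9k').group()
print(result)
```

Unlike `match`, `search` isn't anchored — it looks for the pattern anywhere in the string.
The match spans [4:19] → '<8f6c51c<zmpx5>'.
Captured: group 1 = '8f6c51c<zmpx5'.

<8f6c51c<zmpx5>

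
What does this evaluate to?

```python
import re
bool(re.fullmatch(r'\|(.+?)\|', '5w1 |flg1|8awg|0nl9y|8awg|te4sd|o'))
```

`re.fullmatch` requires the pattern to consume the entire string.
Here the pattern can't cover the whole string, so the call returns None, and `bool(None)` is False.

False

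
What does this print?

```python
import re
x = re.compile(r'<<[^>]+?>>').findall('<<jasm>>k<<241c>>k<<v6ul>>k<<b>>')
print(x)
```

Walking the string: at [0:8] → '<<jasm>>'; at [9:17] → '<<241c>>'; at [18:26] → '<<v6ul>>'; at [27:32] → '<<b>>'.
`findall` yields the raw match text (4 of them) because the pattern has no groups.

['<<jasm>>', '<<241c>>', '<<v6ul>>', '<<b>>']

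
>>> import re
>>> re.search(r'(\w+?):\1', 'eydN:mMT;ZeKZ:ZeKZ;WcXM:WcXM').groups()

('ZeKZ',)

The match spans [9:18] → 'ZeKZ:ZeKZ'.
Captured: group 1 = 'ZeKZ'.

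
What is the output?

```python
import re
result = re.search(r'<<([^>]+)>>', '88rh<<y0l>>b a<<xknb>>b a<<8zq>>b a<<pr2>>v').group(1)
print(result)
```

The match spans [4:11] → '<<y0l>>'.
Captured: group 1 = 'y0l'.

y0l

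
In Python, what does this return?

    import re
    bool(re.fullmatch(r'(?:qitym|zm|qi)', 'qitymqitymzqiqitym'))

`fullmatch` succeeds only if the pattern covers the string from start to end.
Here the pattern can't cover the whole string, so the call returns None, and `bool(None)` is False.

False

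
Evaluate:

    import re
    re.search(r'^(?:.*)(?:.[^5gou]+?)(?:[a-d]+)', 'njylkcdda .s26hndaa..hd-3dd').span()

(0, 27)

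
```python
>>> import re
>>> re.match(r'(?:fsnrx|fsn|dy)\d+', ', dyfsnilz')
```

With `match`, the pattern is implicitly anchored at the beginning.
Here position 0 doesn't satisfy it, so the call returns None.

None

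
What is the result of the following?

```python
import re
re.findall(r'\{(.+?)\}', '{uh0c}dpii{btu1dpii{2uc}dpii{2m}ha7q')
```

Because the quantifier is non-greedy, it stops expanding at the earliest point where the rest of the pattern can succeed.
Scanning left to right: at [0:6] match '{uh0c}', group 1 = 'uh0c'; at [10:24] match '{btu1dpii{2uc}', group 1 = 'btu1dpii{2uc'; at [28:32] match '{2m}', group 1 = '2m'.
With a single group, `findall` returns only what that group captured — 3 items.

['uh0c', 'btu1dpii{2uc', '2m']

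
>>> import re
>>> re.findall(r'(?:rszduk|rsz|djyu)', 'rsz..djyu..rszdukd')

['rsz', 'djyu', 'rszduk']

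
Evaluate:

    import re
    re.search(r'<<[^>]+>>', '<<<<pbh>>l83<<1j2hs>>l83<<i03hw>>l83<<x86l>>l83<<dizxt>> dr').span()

(0, 9)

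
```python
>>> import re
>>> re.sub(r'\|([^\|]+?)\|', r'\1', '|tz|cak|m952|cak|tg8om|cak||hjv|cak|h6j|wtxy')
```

'tzcakm952caktg8omcak|hjvcakh6jwtxy'

Matches: at [0:4] → '|tz|'; at [7:13] → '|m952|'; at [16:23] → '|tg8om|'; at [27:32] → '|hjv|'; at [35:40] → '|h6j|'.
Each match is replaced using the text its own group 1 captured.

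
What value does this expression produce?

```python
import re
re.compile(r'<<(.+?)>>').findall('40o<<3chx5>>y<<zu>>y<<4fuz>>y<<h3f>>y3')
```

A non-greedy quantifier consumes as few characters as it can — just enough that the remainder of the pattern still matches from where it stops; whatever follows it matches normally.
Matches: at [3:12] match '<<3chx5>>', group 1 = '3chx5'; at [13:19] match '<<zu>>', group 1 = 'zu'; at [20:28] match '<<4fuz>>', group 1 = '4fuz'; at [29:36] match '<<h3f>>', group 1 = 'h3f'.
One capturing group, so `findall` returns just the captured substring from each match — 4 in all.

['3chx5', 'zu', '4fuz', 'h3f']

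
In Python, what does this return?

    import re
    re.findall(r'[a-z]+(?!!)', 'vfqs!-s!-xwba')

Because the assertion is negative and zero-width, positions next to the forbidden text are skipped.
Matches: at [0:3] → 'vfq'; at [9:13] → 'xwba'.
No capturing groups, so `findall` returns the 2 full match strings.

['vfq', 'xwba']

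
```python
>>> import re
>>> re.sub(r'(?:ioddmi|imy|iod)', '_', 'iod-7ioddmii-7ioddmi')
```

'_-7_i-7_'

Alternation isn't longest-match — the leftmost alternative that fits at this position is chosen.
Matches: at [0:3] → 'iod'; at [5:11] → 'ioddmi'; at [14:20] → 'ioddmi'.
Each match is replaced by '_'.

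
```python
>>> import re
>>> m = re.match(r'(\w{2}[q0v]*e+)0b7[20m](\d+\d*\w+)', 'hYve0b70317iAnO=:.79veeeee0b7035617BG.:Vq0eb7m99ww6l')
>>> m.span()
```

(0, 15)

`re.match` won't scan ahead — the pattern has to work from the very first character.
The match spans [0:15] → 'hYve0b70317iAnO'.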